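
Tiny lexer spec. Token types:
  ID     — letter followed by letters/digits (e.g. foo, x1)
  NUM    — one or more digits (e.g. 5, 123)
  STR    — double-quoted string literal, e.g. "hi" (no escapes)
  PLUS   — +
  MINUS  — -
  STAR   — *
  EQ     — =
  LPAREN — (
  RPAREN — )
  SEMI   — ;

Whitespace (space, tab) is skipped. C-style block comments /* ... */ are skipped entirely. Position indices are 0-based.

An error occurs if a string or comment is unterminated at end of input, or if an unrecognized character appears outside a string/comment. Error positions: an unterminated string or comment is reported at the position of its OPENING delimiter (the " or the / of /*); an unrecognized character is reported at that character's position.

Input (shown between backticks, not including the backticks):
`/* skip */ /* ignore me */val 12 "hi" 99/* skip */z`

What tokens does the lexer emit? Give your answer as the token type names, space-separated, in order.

pos=0: enter COMMENT mode (saw '/*')
exit COMMENT mode (now at pos=10)
pos=11: enter COMMENT mode (saw '/*')
exit COMMENT mode (now at pos=26)
pos=26: emit ID 'val' (now at pos=29)
pos=30: emit NUM '12' (now at pos=32)
pos=33: enter STRING mode
pos=33: emit STR "hi" (now at pos=37)
pos=38: emit NUM '99' (now at pos=40)
pos=40: enter COMMENT mode (saw '/*')
exit COMMENT mode (now at pos=50)
pos=50: emit ID 'z' (now at pos=51)
DONE. 5 tokens: [ID, NUM, STR, NUM, ID]

Answer: ID NUM STR NUM ID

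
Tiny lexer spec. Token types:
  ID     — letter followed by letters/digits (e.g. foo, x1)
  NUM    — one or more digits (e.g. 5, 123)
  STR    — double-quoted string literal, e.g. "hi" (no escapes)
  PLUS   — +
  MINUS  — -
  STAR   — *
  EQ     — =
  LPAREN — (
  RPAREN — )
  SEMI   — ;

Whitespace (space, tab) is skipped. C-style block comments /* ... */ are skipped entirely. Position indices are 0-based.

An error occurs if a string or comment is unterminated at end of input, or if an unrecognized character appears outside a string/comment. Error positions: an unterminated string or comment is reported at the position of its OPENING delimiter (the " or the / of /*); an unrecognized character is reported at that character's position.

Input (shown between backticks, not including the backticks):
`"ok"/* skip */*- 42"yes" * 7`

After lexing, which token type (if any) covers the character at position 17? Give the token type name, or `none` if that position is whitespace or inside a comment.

pos=0: enter STRING mode
pos=0: emit STR "ok" (now at pos=4)
pos=4: enter COMMENT mode (saw '/*')
exit COMMENT mode (now at pos=14)
pos=14: emit STAR '*'
pos=15: emit MINUS '-'
pos=17: emit NUM '42' (now at pos=19)
pos=19: enter STRING mode
pos=19: emit STR "yes" (now at pos=24)
pos=25: emit STAR '*'
pos=27: emit NUM '7' (now at pos=28)
DONE. 7 tokens: [STR, STAR, MINUS, NUM, STR, STAR, NUM]
Position 17: char is '4' -> NUM

Answer: NUM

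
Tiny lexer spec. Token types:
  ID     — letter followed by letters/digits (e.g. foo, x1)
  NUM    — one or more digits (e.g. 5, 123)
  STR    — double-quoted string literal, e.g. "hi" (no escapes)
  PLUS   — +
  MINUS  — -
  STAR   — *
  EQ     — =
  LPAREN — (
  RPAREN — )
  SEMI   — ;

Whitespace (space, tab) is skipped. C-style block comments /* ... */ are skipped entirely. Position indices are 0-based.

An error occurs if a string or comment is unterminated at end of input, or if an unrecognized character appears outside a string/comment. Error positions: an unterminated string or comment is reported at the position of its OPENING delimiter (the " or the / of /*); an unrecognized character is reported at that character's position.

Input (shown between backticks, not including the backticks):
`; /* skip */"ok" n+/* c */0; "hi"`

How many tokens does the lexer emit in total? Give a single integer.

Answer: 7

Derivation:
pos=0: emit SEMI ';'
pos=2: enter COMMENT mode (saw '/*')
exit COMMENT mode (now at pos=12)
pos=12: enter STRING mode
pos=12: emit STR "ok" (now at pos=16)
pos=17: emit ID 'n' (now at pos=18)
pos=18: emit PLUS '+'
pos=19: enter COMMENT mode (saw '/*')
exit COMMENT mode (now at pos=26)
pos=26: emit NUM '0' (now at pos=27)
pos=27: emit SEMI ';'
pos=29: enter STRING mode
pos=29: emit STR "hi" (now at pos=33)
DONE. 7 tokens: [SEMI, STR, ID, PLUS, NUM, SEMI, STR]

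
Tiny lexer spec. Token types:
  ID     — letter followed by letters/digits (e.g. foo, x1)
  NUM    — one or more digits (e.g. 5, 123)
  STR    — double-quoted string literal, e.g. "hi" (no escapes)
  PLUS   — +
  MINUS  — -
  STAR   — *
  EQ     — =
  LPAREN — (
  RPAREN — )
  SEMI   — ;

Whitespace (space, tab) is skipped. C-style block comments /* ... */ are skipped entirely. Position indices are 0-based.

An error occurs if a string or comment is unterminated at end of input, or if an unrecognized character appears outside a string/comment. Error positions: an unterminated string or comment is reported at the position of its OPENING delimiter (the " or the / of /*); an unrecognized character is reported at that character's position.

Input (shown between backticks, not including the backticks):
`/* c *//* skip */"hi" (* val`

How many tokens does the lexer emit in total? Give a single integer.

Answer: 4

Derivation:
pos=0: enter COMMENT mode (saw '/*')
exit COMMENT mode (now at pos=7)
pos=7: enter COMMENT mode (saw '/*')
exit COMMENT mode (now at pos=17)
pos=17: enter STRING mode
pos=17: emit STR "hi" (now at pos=21)
pos=22: emit LPAREN '('
pos=23: emit STAR '*'
pos=25: emit ID 'val' (now at pos=28)
DONE. 4 tokens: [STR, LPAREN, STAR, ID]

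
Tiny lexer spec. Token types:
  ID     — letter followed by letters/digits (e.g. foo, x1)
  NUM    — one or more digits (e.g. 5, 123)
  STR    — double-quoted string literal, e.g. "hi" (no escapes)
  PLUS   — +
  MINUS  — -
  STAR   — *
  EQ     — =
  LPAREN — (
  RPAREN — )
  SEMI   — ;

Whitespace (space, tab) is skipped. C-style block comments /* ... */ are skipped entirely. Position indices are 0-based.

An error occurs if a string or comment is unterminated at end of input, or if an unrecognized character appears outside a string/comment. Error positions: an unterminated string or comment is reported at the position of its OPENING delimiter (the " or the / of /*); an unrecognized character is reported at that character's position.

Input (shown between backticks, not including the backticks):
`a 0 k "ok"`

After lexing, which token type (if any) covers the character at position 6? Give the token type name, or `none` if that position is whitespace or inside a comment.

pos=0: emit ID 'a' (now at pos=1)
pos=2: emit NUM '0' (now at pos=3)
pos=4: emit ID 'k' (now at pos=5)
pos=6: enter STRING mode
pos=6: emit STR "ok" (now at pos=10)
DONE. 4 tokens: [ID, NUM, ID, STR]
Position 6: char is '"' -> STR

Answer: STR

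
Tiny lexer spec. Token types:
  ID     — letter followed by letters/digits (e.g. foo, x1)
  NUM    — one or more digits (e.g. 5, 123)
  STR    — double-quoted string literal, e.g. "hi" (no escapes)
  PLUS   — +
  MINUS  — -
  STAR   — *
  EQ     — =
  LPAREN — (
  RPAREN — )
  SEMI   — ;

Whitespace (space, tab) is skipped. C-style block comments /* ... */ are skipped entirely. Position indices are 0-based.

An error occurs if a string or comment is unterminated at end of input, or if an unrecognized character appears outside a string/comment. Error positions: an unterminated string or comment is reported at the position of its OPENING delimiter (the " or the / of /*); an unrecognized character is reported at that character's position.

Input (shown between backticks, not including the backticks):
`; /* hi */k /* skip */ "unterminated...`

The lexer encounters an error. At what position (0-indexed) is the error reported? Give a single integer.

Answer: 23

Derivation:
pos=0: emit SEMI ';'
pos=2: enter COMMENT mode (saw '/*')
exit COMMENT mode (now at pos=10)
pos=10: emit ID 'k' (now at pos=11)
pos=12: enter COMMENT mode (saw '/*')
exit COMMENT mode (now at pos=22)
pos=23: enter STRING mode
pos=23: ERROR — unterminated string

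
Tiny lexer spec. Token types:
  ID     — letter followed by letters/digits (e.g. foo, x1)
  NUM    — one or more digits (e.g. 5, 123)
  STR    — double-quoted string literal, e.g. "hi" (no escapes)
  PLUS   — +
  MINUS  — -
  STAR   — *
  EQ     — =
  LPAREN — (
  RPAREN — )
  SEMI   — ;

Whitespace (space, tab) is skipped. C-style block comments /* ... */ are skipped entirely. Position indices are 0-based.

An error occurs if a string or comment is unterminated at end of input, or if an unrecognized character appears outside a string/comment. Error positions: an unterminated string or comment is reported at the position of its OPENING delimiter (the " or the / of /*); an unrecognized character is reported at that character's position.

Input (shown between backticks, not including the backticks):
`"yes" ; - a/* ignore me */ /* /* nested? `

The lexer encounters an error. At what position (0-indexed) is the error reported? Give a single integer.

pos=0: enter STRING mode
pos=0: emit STR "yes" (now at pos=5)
pos=6: emit SEMI ';'
pos=8: emit MINUS '-'
pos=10: emit ID 'a' (now at pos=11)
pos=11: enter COMMENT mode (saw '/*')
exit COMMENT mode (now at pos=26)
pos=27: enter COMMENT mode (saw '/*')
pos=27: ERROR — unterminated comment (reached EOF)

Answer: 27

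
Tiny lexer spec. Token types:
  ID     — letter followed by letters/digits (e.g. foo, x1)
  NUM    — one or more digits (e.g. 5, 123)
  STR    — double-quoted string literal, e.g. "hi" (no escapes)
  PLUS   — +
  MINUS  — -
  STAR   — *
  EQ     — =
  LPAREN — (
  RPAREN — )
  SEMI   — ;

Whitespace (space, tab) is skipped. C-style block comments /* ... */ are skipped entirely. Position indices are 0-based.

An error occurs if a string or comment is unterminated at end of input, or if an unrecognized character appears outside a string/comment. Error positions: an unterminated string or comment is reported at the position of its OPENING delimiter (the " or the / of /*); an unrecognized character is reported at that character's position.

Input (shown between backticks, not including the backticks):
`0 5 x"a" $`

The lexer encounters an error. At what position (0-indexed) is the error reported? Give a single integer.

Answer: 9

Derivation:
pos=0: emit NUM '0' (now at pos=1)
pos=2: emit NUM '5' (now at pos=3)
pos=4: emit ID 'x' (now at pos=5)
pos=5: enter STRING mode
pos=5: emit STR "a" (now at pos=8)
pos=9: ERROR — unrecognized char '$'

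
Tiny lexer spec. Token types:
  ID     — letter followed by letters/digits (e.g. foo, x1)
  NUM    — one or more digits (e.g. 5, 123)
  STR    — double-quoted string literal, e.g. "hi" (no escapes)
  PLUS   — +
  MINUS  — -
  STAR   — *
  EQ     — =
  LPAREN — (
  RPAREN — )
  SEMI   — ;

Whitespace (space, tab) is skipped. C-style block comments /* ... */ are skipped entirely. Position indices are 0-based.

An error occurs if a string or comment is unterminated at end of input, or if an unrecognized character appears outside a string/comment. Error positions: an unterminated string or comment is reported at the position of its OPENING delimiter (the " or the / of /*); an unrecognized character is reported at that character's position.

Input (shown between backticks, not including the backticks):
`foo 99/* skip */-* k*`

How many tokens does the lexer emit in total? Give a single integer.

Answer: 6

Derivation:
pos=0: emit ID 'foo' (now at pos=3)
pos=4: emit NUM '99' (now at pos=6)
pos=6: enter COMMENT mode (saw '/*')
exit COMMENT mode (now at pos=16)
pos=16: emit MINUS '-'
pos=17: emit STAR '*'
pos=19: emit ID 'k' (now at pos=20)
pos=20: emit STAR '*'
DONE. 6 tokens: [ID, NUM, MINUS, STAR, ID, STAR]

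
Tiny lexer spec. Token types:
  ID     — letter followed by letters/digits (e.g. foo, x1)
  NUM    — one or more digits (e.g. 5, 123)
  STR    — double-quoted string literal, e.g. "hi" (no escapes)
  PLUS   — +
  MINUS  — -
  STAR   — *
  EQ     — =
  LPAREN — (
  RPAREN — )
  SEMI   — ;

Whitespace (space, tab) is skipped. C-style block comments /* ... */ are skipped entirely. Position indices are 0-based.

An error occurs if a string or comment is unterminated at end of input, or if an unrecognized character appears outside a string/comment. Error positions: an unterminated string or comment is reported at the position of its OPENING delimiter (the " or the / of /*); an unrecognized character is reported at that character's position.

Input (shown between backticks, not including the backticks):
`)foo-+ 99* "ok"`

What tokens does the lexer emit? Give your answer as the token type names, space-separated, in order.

pos=0: emit RPAREN ')'
pos=1: emit ID 'foo' (now at pos=4)
pos=4: emit MINUS '-'
pos=5: emit PLUS '+'
pos=7: emit NUM '99' (now at pos=9)
pos=9: emit STAR '*'
pos=11: enter STRING mode
pos=11: emit STR "ok" (now at pos=15)
DONE. 7 tokens: [RPAREN, ID, MINUS, PLUS, NUM, STAR, STR]

Answer: RPAREN ID MINUS PLUS NUM STAR STR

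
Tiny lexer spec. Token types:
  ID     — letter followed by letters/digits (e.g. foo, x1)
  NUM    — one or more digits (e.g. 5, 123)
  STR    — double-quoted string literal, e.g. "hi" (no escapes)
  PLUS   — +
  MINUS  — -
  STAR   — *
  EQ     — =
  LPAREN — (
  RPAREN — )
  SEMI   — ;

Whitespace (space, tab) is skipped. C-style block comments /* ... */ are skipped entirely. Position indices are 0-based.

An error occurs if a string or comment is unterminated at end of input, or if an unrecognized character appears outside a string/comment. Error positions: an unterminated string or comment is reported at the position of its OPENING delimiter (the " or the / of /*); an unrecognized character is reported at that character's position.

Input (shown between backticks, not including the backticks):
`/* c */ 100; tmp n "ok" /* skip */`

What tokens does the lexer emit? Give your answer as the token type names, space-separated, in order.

pos=0: enter COMMENT mode (saw '/*')
exit COMMENT mode (now at pos=7)
pos=8: emit NUM '100' (now at pos=11)
pos=11: emit SEMI ';'
pos=13: emit ID 'tmp' (now at pos=16)
pos=17: emit ID 'n' (now at pos=18)
pos=19: enter STRING mode
pos=19: emit STR "ok" (now at pos=23)
pos=24: enter COMMENT mode (saw '/*')
exit COMMENT mode (now at pos=34)
DONE. 5 tokens: [NUM, SEMI, ID, ID, STR]

Answer: NUM SEMI ID ID STR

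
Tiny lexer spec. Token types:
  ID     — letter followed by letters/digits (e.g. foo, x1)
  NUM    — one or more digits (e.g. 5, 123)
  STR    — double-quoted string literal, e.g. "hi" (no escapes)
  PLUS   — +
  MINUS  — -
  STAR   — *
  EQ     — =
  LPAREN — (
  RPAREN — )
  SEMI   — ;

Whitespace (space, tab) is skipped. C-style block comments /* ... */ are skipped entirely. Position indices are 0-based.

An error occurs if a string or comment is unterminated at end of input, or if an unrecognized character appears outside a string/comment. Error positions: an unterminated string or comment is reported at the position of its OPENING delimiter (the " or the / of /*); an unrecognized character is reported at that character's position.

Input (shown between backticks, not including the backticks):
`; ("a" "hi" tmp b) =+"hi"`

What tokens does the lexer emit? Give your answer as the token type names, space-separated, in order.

pos=0: emit SEMI ';'
pos=2: emit LPAREN '('
pos=3: enter STRING mode
pos=3: emit STR "a" (now at pos=6)
pos=7: enter STRING mode
pos=7: emit STR "hi" (now at pos=11)
pos=12: emit ID 'tmp' (now at pos=15)
pos=16: emit ID 'b' (now at pos=17)
pos=17: emit RPAREN ')'
pos=19: emit EQ '='
pos=20: emit PLUS '+'
pos=21: enter STRING mode
pos=21: emit STR "hi" (now at pos=25)
DONE. 10 tokens: [SEMI, LPAREN, STR, STR, ID, ID, RPAREN, EQ, PLUS, STR]

Answer: SEMI LPAREN STR STR ID ID RPAREN EQ PLUS STR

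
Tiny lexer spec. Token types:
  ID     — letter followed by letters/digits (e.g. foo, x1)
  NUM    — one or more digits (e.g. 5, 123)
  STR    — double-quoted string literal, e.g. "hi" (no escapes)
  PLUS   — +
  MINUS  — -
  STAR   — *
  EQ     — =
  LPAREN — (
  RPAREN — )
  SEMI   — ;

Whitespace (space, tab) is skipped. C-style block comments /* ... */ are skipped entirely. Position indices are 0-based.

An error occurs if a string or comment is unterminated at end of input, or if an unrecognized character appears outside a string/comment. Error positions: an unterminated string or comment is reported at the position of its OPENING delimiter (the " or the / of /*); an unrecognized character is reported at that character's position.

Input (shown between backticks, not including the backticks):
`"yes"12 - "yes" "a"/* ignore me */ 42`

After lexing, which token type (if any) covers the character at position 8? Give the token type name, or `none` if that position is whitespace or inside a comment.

pos=0: enter STRING mode
pos=0: emit STR "yes" (now at pos=5)
pos=5: emit NUM '12' (now at pos=7)
pos=8: emit MINUS '-'
pos=10: enter STRING mode
pos=10: emit STR "yes" (now at pos=15)
pos=16: enter STRING mode
pos=16: emit STR "a" (now at pos=19)
pos=19: enter COMMENT mode (saw '/*')
exit COMMENT mode (now at pos=34)
pos=35: emit NUM '42' (now at pos=37)
DONE. 6 tokens: [STR, NUM, MINUS, STR, STR, NUM]
Position 8: char is '-' -> MINUS

Answer: MINUS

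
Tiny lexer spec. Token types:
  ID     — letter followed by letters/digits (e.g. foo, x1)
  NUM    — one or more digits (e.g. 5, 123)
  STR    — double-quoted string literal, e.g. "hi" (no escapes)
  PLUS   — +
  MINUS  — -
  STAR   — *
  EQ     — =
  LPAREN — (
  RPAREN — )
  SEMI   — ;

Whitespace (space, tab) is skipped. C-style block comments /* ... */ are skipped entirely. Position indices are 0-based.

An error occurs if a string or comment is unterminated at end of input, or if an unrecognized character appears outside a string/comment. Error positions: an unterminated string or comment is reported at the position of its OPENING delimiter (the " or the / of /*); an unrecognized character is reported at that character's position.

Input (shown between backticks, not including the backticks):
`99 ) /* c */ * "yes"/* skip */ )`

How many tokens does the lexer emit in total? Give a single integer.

Answer: 5

Derivation:
pos=0: emit NUM '99' (now at pos=2)
pos=3: emit RPAREN ')'
pos=5: enter COMMENT mode (saw '/*')
exit COMMENT mode (now at pos=12)
pos=13: emit STAR '*'
pos=15: enter STRING mode
pos=15: emit STR "yes" (now at pos=20)
pos=20: enter COMMENT mode (saw '/*')
exit COMMENT mode (now at pos=30)
pos=31: emit RPAREN ')'
DONE. 5 tokens: [NUM, RPAREN, STAR, STR, RPAREN]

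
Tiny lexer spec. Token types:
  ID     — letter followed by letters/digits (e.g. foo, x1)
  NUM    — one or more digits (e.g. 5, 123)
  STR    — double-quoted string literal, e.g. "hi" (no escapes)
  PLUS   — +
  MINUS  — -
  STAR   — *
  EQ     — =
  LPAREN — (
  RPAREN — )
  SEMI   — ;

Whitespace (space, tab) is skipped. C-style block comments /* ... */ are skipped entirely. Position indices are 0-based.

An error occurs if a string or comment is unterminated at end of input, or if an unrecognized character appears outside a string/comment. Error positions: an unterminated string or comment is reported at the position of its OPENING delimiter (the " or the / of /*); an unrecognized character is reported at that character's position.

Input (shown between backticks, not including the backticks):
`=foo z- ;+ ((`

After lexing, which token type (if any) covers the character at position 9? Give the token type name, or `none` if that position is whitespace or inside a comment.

pos=0: emit EQ '='
pos=1: emit ID 'foo' (now at pos=4)
pos=5: emit ID 'z' (now at pos=6)
pos=6: emit MINUS '-'
pos=8: emit SEMI ';'
pos=9: emit PLUS '+'
pos=11: emit LPAREN '('
pos=12: emit LPAREN '('
DONE. 8 tokens: [EQ, ID, ID, MINUS, SEMI, PLUS, LPAREN, LPAREN]
Position 9: char is '+' -> PLUS

Answer: PLUS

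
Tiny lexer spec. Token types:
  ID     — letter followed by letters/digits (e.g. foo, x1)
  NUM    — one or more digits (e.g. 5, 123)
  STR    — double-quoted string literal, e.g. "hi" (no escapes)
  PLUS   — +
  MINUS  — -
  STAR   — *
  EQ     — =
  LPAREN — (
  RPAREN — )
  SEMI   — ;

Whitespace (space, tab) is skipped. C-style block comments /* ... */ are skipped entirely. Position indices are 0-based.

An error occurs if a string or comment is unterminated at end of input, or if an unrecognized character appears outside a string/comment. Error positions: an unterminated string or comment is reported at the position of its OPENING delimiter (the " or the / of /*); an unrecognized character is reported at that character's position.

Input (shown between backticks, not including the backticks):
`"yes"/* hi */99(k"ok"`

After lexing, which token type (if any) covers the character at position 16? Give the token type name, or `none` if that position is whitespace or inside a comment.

pos=0: enter STRING mode
pos=0: emit STR "yes" (now at pos=5)
pos=5: enter COMMENT mode (saw '/*')
exit COMMENT mode (now at pos=13)
pos=13: emit NUM '99' (now at pos=15)
pos=15: emit LPAREN '('
pos=16: emit ID 'k' (now at pos=17)
pos=17: enter STRING mode
pos=17: emit STR "ok" (now at pos=21)
DONE. 5 tokens: [STR, NUM, LPAREN, ID, STR]
Position 16: char is 'k' -> ID

Answer: ID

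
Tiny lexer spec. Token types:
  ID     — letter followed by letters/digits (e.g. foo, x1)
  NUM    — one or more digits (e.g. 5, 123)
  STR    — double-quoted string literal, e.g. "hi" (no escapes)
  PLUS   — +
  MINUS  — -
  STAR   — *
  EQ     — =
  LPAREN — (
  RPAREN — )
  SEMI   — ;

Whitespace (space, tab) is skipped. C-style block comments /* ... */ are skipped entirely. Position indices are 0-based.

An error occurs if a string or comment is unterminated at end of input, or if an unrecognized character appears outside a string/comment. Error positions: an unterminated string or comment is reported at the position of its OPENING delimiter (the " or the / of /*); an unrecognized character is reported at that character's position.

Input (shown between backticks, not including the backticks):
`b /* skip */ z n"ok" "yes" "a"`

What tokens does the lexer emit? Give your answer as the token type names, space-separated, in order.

pos=0: emit ID 'b' (now at pos=1)
pos=2: enter COMMENT mode (saw '/*')
exit COMMENT mode (now at pos=12)
pos=13: emit ID 'z' (now at pos=14)
pos=15: emit ID 'n' (now at pos=16)
pos=16: enter STRING mode
pos=16: emit STR "ok" (now at pos=20)
pos=21: enter STRING mode
pos=21: emit STR "yes" (now at pos=26)
pos=27: enter STRING mode
pos=27: emit STR "a" (now at pos=30)
DONE. 6 tokens: [ID, ID, ID, STR, STR, STR]

Answer: ID ID ID STR STR STR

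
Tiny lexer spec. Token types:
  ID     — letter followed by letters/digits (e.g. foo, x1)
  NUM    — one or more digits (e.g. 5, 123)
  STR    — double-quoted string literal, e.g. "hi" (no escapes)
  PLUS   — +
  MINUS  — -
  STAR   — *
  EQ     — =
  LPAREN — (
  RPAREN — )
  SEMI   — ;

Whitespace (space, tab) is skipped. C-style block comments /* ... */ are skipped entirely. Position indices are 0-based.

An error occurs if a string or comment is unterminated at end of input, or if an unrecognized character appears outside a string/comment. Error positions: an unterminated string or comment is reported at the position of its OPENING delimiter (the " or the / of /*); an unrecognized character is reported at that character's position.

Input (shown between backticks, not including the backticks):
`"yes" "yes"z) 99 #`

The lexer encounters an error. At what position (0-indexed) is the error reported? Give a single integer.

pos=0: enter STRING mode
pos=0: emit STR "yes" (now at pos=5)
pos=6: enter STRING mode
pos=6: emit STR "yes" (now at pos=11)
pos=11: emit ID 'z' (now at pos=12)
pos=12: emit RPAREN ')'
pos=14: emit NUM '99' (now at pos=16)
pos=17: ERROR — unrecognized char '#'

Answer: 17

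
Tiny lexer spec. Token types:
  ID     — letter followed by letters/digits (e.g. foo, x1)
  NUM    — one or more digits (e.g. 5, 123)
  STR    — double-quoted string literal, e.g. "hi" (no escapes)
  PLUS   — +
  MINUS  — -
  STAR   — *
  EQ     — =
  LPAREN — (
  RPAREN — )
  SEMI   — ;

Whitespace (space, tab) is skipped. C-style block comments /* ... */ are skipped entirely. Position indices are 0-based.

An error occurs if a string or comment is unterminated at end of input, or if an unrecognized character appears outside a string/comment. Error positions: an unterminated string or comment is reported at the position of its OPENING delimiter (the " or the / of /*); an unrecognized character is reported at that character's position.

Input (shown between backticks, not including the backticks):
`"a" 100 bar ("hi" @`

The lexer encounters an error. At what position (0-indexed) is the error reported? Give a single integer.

Answer: 18

Derivation:
pos=0: enter STRING mode
pos=0: emit STR "a" (now at pos=3)
pos=4: emit NUM '100' (now at pos=7)
pos=8: emit ID 'bar' (now at pos=11)
pos=12: emit LPAREN '('
pos=13: enter STRING mode
pos=13: emit STR "hi" (now at pos=17)
pos=18: ERROR — unrecognized char '@'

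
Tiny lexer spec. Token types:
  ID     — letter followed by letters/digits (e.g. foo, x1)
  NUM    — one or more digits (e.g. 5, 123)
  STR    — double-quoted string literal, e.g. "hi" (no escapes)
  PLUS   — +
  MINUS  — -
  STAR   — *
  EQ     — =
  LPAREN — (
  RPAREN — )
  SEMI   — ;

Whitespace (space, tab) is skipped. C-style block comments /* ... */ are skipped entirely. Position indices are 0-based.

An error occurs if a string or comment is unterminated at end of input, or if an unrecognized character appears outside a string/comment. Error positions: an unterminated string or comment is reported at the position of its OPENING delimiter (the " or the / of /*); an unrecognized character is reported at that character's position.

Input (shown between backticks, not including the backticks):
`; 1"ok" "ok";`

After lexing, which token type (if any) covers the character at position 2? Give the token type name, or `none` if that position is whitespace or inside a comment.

Answer: NUM

Derivation:
pos=0: emit SEMI ';'
pos=2: emit NUM '1' (now at pos=3)
pos=3: enter STRING mode
pos=3: emit STR "ok" (now at pos=7)
pos=8: enter STRING mode
pos=8: emit STR "ok" (now at pos=12)
pos=12: emit SEMI ';'
DONE. 5 tokens: [SEMI, NUM, STR, STR, SEMI]
Position 2: char is '1' -> NUM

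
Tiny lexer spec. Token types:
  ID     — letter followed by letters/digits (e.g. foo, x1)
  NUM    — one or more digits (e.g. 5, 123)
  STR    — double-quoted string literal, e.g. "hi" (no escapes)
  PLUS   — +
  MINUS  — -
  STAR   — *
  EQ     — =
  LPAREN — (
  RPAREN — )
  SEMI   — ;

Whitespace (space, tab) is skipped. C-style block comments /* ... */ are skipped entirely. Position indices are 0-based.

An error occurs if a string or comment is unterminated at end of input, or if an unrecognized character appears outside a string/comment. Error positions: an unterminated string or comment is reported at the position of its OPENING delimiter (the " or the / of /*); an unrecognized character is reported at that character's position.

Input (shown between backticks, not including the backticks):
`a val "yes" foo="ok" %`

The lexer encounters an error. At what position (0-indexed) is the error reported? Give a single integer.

Answer: 21

Derivation:
pos=0: emit ID 'a' (now at pos=1)
pos=2: emit ID 'val' (now at pos=5)
pos=6: enter STRING mode
pos=6: emit STR "yes" (now at pos=11)
pos=12: emit ID 'foo' (now at pos=15)
pos=15: emit EQ '='
pos=16: enter STRING mode
pos=16: emit STR "ok" (now at pos=20)
pos=21: ERROR — unrecognized char '%'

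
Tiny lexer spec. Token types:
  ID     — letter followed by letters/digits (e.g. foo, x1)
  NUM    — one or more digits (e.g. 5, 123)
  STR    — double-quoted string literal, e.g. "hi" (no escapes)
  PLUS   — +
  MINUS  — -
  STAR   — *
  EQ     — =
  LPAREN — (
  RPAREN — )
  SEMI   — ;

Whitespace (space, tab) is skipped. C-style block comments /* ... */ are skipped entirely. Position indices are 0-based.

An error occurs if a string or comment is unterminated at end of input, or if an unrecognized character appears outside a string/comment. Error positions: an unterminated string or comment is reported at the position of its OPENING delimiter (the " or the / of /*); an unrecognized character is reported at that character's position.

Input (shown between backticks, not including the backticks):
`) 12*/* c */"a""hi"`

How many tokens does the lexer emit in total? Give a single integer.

Answer: 5

Derivation:
pos=0: emit RPAREN ')'
pos=2: emit NUM '12' (now at pos=4)
pos=4: emit STAR '*'
pos=5: enter COMMENT mode (saw '/*')
exit COMMENT mode (now at pos=12)
pos=12: enter STRING mode
pos=12: emit STR "a" (now at pos=15)
pos=15: enter STRING mode
pos=15: emit STR "hi" (now at pos=19)
DONE. 5 tokens: [RPAREN, NUM, STAR, STR, STR]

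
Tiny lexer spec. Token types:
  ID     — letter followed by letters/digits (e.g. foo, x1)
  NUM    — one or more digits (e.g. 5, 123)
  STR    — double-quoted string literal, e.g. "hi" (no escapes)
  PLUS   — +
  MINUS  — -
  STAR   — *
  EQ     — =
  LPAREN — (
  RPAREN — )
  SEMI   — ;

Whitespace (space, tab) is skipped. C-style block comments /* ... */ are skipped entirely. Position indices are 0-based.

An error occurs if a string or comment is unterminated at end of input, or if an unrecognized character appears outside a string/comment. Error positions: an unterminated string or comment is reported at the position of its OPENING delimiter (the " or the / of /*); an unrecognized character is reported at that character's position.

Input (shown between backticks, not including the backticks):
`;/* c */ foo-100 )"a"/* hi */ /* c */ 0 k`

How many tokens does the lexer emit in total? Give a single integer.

pos=0: emit SEMI ';'
pos=1: enter COMMENT mode (saw '/*')
exit COMMENT mode (now at pos=8)
pos=9: emit ID 'foo' (now at pos=12)
pos=12: emit MINUS '-'
pos=13: emit NUM '100' (now at pos=16)
pos=17: emit RPAREN ')'
pos=18: enter STRING mode
pos=18: emit STR "a" (now at pos=21)
pos=21: enter COMMENT mode (saw '/*')
exit COMMENT mode (now at pos=29)
pos=30: enter COMMENT mode (saw '/*')
exit COMMENT mode (now at pos=37)
pos=38: emit NUM '0' (now at pos=39)
pos=40: emit ID 'k' (now at pos=41)
DONE. 8 tokens: [SEMI, ID, MINUS, NUM, RPAREN, STR, NUM, ID]

Answer: 8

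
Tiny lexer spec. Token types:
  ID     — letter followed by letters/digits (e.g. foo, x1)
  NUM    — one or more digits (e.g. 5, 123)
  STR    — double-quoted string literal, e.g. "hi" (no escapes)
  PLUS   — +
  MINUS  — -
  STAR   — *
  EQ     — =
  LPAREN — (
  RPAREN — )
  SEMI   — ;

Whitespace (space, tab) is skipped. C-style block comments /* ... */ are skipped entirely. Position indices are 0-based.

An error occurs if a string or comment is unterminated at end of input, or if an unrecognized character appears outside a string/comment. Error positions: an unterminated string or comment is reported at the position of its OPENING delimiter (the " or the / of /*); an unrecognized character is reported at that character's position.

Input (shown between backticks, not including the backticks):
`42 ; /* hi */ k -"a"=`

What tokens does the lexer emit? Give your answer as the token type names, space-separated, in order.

Answer: NUM SEMI ID MINUS STR EQ

Derivation:
pos=0: emit NUM '42' (now at pos=2)
pos=3: emit SEMI ';'
pos=5: enter COMMENT mode (saw '/*')
exit COMMENT mode (now at pos=13)
pos=14: emit ID 'k' (now at pos=15)
pos=16: emit MINUS '-'
pos=17: enter STRING mode
pos=17: emit STR "a" (now at pos=20)
pos=20: emit EQ '='
DONE. 6 tokens: [NUM, SEMI, ID, MINUS, STR, EQ]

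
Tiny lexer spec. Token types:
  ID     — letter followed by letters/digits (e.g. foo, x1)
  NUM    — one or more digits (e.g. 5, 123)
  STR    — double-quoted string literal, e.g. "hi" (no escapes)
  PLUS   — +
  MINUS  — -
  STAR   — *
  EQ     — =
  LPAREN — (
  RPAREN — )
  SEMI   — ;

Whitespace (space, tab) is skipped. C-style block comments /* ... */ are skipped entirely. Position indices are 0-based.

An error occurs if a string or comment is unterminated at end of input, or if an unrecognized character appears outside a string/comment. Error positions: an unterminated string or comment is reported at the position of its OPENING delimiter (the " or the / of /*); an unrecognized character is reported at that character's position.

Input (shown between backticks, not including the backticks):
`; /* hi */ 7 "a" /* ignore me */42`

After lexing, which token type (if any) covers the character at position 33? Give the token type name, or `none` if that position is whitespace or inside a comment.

Answer: NUM

Derivation:
pos=0: emit SEMI ';'
pos=2: enter COMMENT mode (saw '/*')
exit COMMENT mode (now at pos=10)
pos=11: emit NUM '7' (now at pos=12)
pos=13: enter STRING mode
pos=13: emit STR "a" (now at pos=16)
pos=17: enter COMMENT mode (saw '/*')
exit COMMENT mode (now at pos=32)
pos=32: emit NUM '42' (now at pos=34)
DONE. 4 tokens: [SEMI, NUM, STR, NUM]
Position 33: char is '2' -> NUM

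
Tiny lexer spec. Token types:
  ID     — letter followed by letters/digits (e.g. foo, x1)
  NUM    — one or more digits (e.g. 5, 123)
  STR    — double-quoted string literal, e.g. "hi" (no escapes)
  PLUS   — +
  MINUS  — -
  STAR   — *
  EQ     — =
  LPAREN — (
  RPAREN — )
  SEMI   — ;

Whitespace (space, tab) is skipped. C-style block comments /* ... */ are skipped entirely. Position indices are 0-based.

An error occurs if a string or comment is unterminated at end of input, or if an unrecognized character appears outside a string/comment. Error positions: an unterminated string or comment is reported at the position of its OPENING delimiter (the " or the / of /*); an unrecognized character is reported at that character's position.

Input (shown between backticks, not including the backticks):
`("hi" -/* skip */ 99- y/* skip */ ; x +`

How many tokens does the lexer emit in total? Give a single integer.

pos=0: emit LPAREN '('
pos=1: enter STRING mode
pos=1: emit STR "hi" (now at pos=5)
pos=6: emit MINUS '-'
pos=7: enter COMMENT mode (saw '/*')
exit COMMENT mode (now at pos=17)
pos=18: emit NUM '99' (now at pos=20)
pos=20: emit MINUS '-'
pos=22: emit ID 'y' (now at pos=23)
pos=23: enter COMMENT mode (saw '/*')
exit COMMENT mode (now at pos=33)
pos=34: emit SEMI ';'
pos=36: emit ID 'x' (now at pos=37)
pos=38: emit PLUS '+'
DONE. 9 tokens: [LPAREN, STR, MINUS, NUM, MINUS, ID, SEMI, ID, PLUS]

Answer: 9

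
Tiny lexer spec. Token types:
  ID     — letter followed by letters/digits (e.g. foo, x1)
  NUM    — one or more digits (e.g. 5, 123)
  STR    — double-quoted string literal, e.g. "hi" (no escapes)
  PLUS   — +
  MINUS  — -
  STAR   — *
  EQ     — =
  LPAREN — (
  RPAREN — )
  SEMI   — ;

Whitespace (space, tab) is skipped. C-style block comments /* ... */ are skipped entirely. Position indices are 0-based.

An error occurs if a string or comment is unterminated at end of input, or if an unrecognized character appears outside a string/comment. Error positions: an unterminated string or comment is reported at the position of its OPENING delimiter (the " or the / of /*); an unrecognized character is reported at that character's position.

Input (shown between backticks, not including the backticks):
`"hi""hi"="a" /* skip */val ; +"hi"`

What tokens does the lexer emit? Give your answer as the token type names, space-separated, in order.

pos=0: enter STRING mode
pos=0: emit STR "hi" (now at pos=4)
pos=4: enter STRING mode
pos=4: emit STR "hi" (now at pos=8)
pos=8: emit EQ '='
pos=9: enter STRING mode
pos=9: emit STR "a" (now at pos=12)
pos=13: enter COMMENT mode (saw '/*')
exit COMMENT mode (now at pos=23)
pos=23: emit ID 'val' (now at pos=26)
pos=27: emit SEMI ';'
pos=29: emit PLUS '+'
pos=30: enter STRING mode
pos=30: emit STR "hi" (now at pos=34)
DONE. 8 tokens: [STR, STR, EQ, STR, ID, SEMI, PLUS, STR]

Answer: STR STR EQ STR ID SEMI PLUS STR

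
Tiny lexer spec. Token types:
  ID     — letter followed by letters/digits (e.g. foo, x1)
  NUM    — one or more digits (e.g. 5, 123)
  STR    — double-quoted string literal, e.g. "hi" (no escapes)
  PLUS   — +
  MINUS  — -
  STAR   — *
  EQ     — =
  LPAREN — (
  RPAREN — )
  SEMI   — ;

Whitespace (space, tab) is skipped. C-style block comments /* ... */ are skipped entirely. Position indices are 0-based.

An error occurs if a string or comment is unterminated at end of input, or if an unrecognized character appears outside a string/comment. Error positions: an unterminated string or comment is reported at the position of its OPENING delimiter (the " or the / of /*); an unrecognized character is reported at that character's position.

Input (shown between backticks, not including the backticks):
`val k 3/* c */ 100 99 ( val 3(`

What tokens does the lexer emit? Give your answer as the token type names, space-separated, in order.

pos=0: emit ID 'val' (now at pos=3)
pos=4: emit ID 'k' (now at pos=5)
pos=6: emit NUM '3' (now at pos=7)
pos=7: enter COMMENT mode (saw '/*')
exit COMMENT mode (now at pos=14)
pos=15: emit NUM '100' (now at pos=18)
pos=19: emit NUM '99' (now at pos=21)
pos=22: emit LPAREN '('
pos=24: emit ID 'val' (now at pos=27)
pos=28: emit NUM '3' (now at pos=29)
pos=29: emit LPAREN '('
DONE. 9 tokens: [ID, ID, NUM, NUM, NUM, LPAREN, ID, NUM, LPAREN]

Answer: ID ID NUM NUM NUM LPAREN ID NUM LPAREN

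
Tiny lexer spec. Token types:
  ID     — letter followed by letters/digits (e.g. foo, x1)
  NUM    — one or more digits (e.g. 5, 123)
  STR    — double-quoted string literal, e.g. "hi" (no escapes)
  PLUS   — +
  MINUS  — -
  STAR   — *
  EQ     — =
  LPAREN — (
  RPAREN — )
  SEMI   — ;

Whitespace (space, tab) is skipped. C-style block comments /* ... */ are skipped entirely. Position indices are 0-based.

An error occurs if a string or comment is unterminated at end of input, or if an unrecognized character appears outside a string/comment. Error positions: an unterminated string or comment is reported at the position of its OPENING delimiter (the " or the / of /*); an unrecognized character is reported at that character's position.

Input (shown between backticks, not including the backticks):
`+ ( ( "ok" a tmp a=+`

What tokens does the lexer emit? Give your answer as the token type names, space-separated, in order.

Answer: PLUS LPAREN LPAREN STR ID ID ID EQ PLUS

Derivation:
pos=0: emit PLUS '+'
pos=2: emit LPAREN '('
pos=4: emit LPAREN '('
pos=6: enter STRING mode
pos=6: emit STR "ok" (now at pos=10)
pos=11: emit ID 'a' (now at pos=12)
pos=13: emit ID 'tmp' (now at pos=16)
pos=17: emit ID 'a' (now at pos=18)
pos=18: emit EQ '='
pos=19: emit PLUS '+'
DONE. 9 tokens: [PLUS, LPAREN, LPAREN, STR, ID, ID, ID, EQ, PLUS]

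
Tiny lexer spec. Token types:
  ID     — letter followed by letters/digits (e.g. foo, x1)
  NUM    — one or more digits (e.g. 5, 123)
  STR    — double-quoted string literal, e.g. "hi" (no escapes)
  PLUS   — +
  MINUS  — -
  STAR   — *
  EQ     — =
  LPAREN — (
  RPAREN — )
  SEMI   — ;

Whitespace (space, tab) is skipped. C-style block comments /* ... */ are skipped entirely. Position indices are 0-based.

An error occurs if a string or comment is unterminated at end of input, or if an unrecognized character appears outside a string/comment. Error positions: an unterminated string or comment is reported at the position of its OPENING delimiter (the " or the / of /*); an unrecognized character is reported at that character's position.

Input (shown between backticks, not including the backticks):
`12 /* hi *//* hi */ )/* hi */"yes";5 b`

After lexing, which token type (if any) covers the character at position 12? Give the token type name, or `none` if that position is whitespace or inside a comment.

Answer: none

Derivation:
pos=0: emit NUM '12' (now at pos=2)
pos=3: enter COMMENT mode (saw '/*')
exit COMMENT mode (now at pos=11)
pos=11: enter COMMENT mode (saw '/*')
exit COMMENT mode (now at pos=19)
pos=20: emit RPAREN ')'
pos=21: enter COMMENT mode (saw '/*')
exit COMMENT mode (now at pos=29)
pos=29: enter STRING mode
pos=29: emit STR "yes" (now at pos=34)
pos=34: emit SEMI ';'
pos=35: emit NUM '5' (now at pos=36)
pos=37: emit ID 'b' (now at pos=38)
DONE. 6 tokens: [NUM, RPAREN, STR, SEMI, NUM, ID]
Position 12: char is '*' -> none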